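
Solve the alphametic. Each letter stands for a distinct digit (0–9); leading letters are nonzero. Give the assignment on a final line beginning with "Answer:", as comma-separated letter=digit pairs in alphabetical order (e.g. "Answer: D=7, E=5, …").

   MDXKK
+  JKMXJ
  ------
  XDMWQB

Step 1. [col 1: K + J ≡ B (mod 10)] J=8 is one option consistent with column 1 (K + J ≡ B (mod 10), carry-in 0) — take it, so J=8.
Step 2. [col 1: K + J ≡ B (mod 10)] column 1 (K + J ≡ B (mod 10), carry-in 0) doesn't pin B yet; pick B=0 and continue, so B=0.
Step 3. [col 1: K + J ≡ B (mod 10)] column 1 reads K+J+carry(0)=B with J=8, B=0; with digits 0,8 already taken and all letters distinct, the only value for K is 2, so K=2.
Step 4. [col 2: K + X ≡ Q (mod 10)] column 2 (K + X ≡ Q (mod 10), carry-in 1) doesn't pin X yet; pick X=1 and continue ⇒ X=1.
Step 5. [col 2: K + X ≡ Q (mod 10)] in column 2 we have K+X≡Q with carry-in 1; given K=2, X=1 and digits 0,1,2,8 already taken and all letters distinct, that pins Q to 4, so Q=4.
Step 6. [col 3: X + M ≡ W (mod 10)] no forcing yet in column 3 (carry-in 0); M=5 is free and consistent — try it. So M=5.
Step 7. [col 3: X + M ≡ W (mod 10)] from column 3 (X=1, M=5, carry-in 0, digits 0,1,2,4,5,8 already taken and all letters distinct): W must equal 6. So W=6.
Step 8. [col 4: D + K ≡ M (mod 10)] in column 4 we have D+K≡M with carry-in 0; given K=2, M=5 and digits 0,1,2,4,5,6,8 already taken and all letters distinct, that pins D to 3, so D=3.

Answer: B=0, D=3, J=8, K=2, M=5, Q=4, W=6, X=1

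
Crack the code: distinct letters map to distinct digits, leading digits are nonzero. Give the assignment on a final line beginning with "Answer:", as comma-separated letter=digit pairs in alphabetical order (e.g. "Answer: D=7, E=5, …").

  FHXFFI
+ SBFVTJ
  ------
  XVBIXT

Step 1. [col 1: I + J ≡ T (mod 10)] J=8 is one option consistent with column 1 (I + J ≡ T (mod 10), carry-in 0) — take it, so J=8.
Step 2. [col 1: I + J ≡ T (mod 10)] I=7 is one option consistent with column 1 (I + J ≡ T (mod 10), carry-in 0) — take it. So I=7.
Step 3. [col 1: I + J ≡ T (mod 10)] column 1: given I=7, J=8, carry-in 0, and digits 7,8 already taken and all letters distinct, I+J≡T (mod 10) forces T=5 ⇒ T=5.
Step 4. [col 2: F + T ≡ X (mod 10)] several values work for F in column 2 (F + T ≡ X (mod 10), carry-in 1); try F=3. So F=3.
Step 5. [col 2: F + T ≡ X (mod 10)] column 2: given F=3, T=5, carry-in 1, and digits 3,5,7,8 already taken and all letters distinct, F+T≡X (mod 10) forces X=9. So X=9.
Step 6. [col 3: F + V ≡ I (mod 10)] from column 3 (F=3, I=7, carry-in 0, digits 3,5,7,8,9 already taken and all letters distinct): V must equal 4. So V=4.
Step 7. [col 4: X + F ≡ B (mod 10)] from column 4 (X=9, F=3, carry-in 0, digits 3,4,5,7,8,9 already taken and all letters distinct): B must equal 2 ⇒ B=2.
Step 8. [col 5: H + B ≡ V (mod 10)] from column 5 (B=2, V=4, carry-in 1, digits 2,3,4,5,7,8,9 already taken and all letters distinct): H must equal 1, so H=1.
Step 9. [col 6: F + S ≡ X (mod 10)] column 6: given F=3, X=9, carry-in 0, and digits 1,2,3,4,5,7,8,9 already taken and all letters distinct, F+S≡X (mod 10) forces S=6, so S=6.

Answer: B=2, F=3, H=1, I=7, J=8, S=6, T=5, V=4, X=9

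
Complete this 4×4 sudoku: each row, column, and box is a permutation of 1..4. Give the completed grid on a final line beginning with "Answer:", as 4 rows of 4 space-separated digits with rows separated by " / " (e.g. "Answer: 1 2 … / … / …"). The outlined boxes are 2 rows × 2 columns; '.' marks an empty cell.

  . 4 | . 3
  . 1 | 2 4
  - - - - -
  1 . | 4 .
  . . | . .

Step 1. [r4c3∈{1,3}] 3 has one home in col 3: r4c3. So r4c3=3.
Step 2. [r4c2∈{2}] r4c2 is down to just 2. So r4c2=2.
Step 3. [r1c1∈{2}] r1c1 is down to just 2. So r1c1=2.
Step 4. [r1c3∈{1}] r1c3 has the single candidate 1 ⇒ r1c3=1.
Step 5. [r2c1∈{3}] r2c1's peers cover all but 3, so r2c1=3.
Step 6. [r4c4∈{1}] nothing but 1 survives at r4c4 ⇒ r4c4=1.
Step 7. [r4c1∈{4}] r4c1 is down to just 4 ⇒ r4c1=4.
Step 8. [r3c2∈{3}] r3c2 has the single candidate 3. So r3c2=3.
Step 9. [r3c4∈{2}] r3c4 is down to just 2, so r3c4=2.

Answer: 2 4 1 3 / 3 1 2 4 / 1 3 4 2 / 4 2 3 1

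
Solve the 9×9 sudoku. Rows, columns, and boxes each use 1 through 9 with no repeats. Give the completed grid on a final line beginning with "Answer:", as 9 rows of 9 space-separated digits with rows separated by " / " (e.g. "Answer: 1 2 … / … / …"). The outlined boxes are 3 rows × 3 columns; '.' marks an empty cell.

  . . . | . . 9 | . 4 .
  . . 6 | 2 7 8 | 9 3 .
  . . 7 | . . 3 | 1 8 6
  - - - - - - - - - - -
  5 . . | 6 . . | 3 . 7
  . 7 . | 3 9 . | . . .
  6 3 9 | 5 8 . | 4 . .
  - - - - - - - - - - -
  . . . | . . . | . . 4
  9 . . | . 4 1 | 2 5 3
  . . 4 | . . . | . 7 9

Step 1. [r8c3∈{8}] nothing but 8 survives at r8c3, so r8c3=8.
Step 2. [r7c8∈{1,6}] r7c8 is the only open cell in box 9 admitting 1. So r7c8=1.
Step 3. [r1c9∈{2,5}] in box 3, 2 fits only at r1c9, so r1c9=2.
Step 4. [r4c2∈{1,2,4,8}] in row 4, 8 fits only at r4c2 ⇒ r4c2=8.
Step 5. [r5c1∈{1,2,4}] across box 4, 4 lands solely at r5c1, so r5c1=4.
Step 6. [r5c6∈{2}] nothing but 2 survives at r5c6. So r5c6=2.
Step 7. [r2c1∈{1}] only 1 remains possible at r2c1, so r2c1=1.
Step 8. [r1c2∈{5}] r1c2 is down to just 5, so r1c2=5.
Step 9. [r7c1∈{2,3,7}] in col 1, 7 fits only at r7c1, so r7c1=7.
Step 10. [r7c3∈{2,3,5}] in col 3, 5 fits only at r7c3. So r7c3=5.
Step 11. [r7c6∈{6}] only 6 remains possible at r7c6, so r7c6=6.
Step 12. [r7c2∈{2}] r7c2's peers cover all but 2 ⇒ r7c2=2.
Step 13. [r5c9∈{1,5,8}] r5c9 is the only open cell in col 9 admitting 8. So r5c9=8.
Step 14. [r9c7∈{6,8}] r9c7 is the only open cell in box 9 admitting 6 ⇒ r9c7=6.
Step 15. [r9c1∈{3}] r9c1 has the single candidate 3 ⇒ r9c1=3.
Step 16. [r4c3∈{1,2}] 2 has one home in col 3: r4c3 ⇒ r4c3=2.
Step 17. [r7c4∈{8,9}] r7c4 is the only open cell in row 7 admitting 9, so r7c4=9.
Step 18. [r1c4∈{1}] nothing but 1 survives at r1c4 ⇒ r1c4=1.
Step 19. [r3c4∈{4}] r3c4 has the single candidate 4 ⇒ r3c4=4.
Step 20. [r9c6∈{5}] only 5 remains possible at r9c6. So r9c6=5.
Step 21. [r7c5∈{3}] r7c5 is down to just 3 ⇒ r7c5=3.
Step 22. [r9c4∈{8}] only 8 remains possible at r9c4 ⇒ r9c4=8.
Step 23. [r1c5∈{6}] r1c5 has the single candidate 6. So r1c5=6.
Step 24. [r1c1∈{8}] r1c1 is down to just 8 ⇒ r1c1=8.
Step 25. [r6c9∈{1}] r6c9 is down to just 1, so r6c9=1.
Step 26. [r3c5∈{5}] r3c5 has the single candidate 5. So r3c5=5.
Step 27. [r2c2∈{4}] only 4 remains possible at r2c2. So r2c2=4.
Step 28. [r4c8∈{9}] nothing but 9 survives at r4c8 ⇒ r4c8=9.
Step 29. [r5c3∈{1}] nothing but 1 survives at r5c3 ⇒ r5c3=1.
Step 30. [r8c2∈{6}] r8c2 has the single candidate 6 ⇒ r8c2=6.
Step 31. [r1c7∈{7}] r1c7 has the single candidate 7, so r1c7=7.
Step 32. [r2c9∈{5}] nothing but 5 survives at r2c9, so r2c9=5.
Step 33. [r5c8∈{6}] r5c8's peers cover all but 6, so r5c8=6.
Step 34. [r1c3∈{3}] r1c3 is down to just 3. So r1c3=3.
Step 35. [r9c2∈{1}] only 1 remains possible at r9c2 ⇒ r9c2=1.
Step 36. [r7c7∈{8}] only 8 remains possible at r7c7 ⇒ r7c7=8.
Step 37. [r9c5∈{2}] r9c5's peers cover all but 2 ⇒ r9c5=2.
Step 38. [r4c6∈{4}] only 4 remains possible at r4c6, so r4c6=4.
Step 39. [r8c4∈{7}] r8c4 is down to just 7. So r8c4=7.
Step 40. [r3c2∈{9}] r3c2's peers cover all but 9. So r3c2=9.
Step 41. [r6c6∈{7}] r6c6 is down to just 7 ⇒ r6c6=7.
Step 42. [r6c8∈{2}] only 2 remains possible at r6c8, so r6c8=2.
Step 43. [r4c5∈{1}] r4c5 has the single candidate 1, so r4c5=1.
Step 44. [r3c1∈{2}] r3c1 has the single candidate 2. So r3c1=2.
Step 45. [r5c7∈{5}] r5c7's peers cover all but 5 ⇒ r5c7=5.

Answer: 8 5 3 1 6 9 7 4 2 / 1 4 6 2 7 8 9 3 5 / 2 9 7 4 5 3 1 8 6 / 5 8 2 6 1 4 3 9 7 / 4 7 1 3 9 2 5 6 8 / 6 3 9 5 8 7 4 2 1 / 7 2 5 9 3 6 8 1 4 / 9 6 8 7 4 1 2 5 3 / 3 1 4 8 2 5 6 7 9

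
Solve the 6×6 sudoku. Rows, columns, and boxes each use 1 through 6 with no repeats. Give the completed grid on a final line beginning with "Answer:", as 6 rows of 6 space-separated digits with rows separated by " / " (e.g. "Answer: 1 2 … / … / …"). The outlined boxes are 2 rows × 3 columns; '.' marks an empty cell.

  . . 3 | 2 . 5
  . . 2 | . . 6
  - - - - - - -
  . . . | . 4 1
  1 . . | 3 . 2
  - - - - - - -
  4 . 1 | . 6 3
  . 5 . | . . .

Step 1. [r1c2∈{1,4,6}] 4 has one home in row 1: r1c2. So r1c2=4.
Step 2. [r4c2∈{6}] r4c2 is down to just 6. So r4c2=6.
Step 3. [r6c1∈{2,3,6}] across row 6, 3 lands solely at r6c1, so r6c1=3.
Step 4. [r1c5∈{1}] r1c5's peers cover all but 1. So r1c5=1.
Step 5. [r3c3∈{5}] r3c3 has the single candidate 5, so r3c3=5.
Step 6. [r3c1∈{2}] nothing but 2 survives at r3c1 ⇒ r3c1=2.
Step 7. [r6c4∈{1,4}] in row 6, 1 fits only at r6c4. So r6c4=1.
Step 8. [r2c2∈{1}] r2c2 is down to just 1. So r2c2=1.
Step 9. [r3c4∈{6}] only 6 remains possible at r3c4, so r3c4=6.
Step 10. [r6c5∈{2}] r6c5 is down to just 2. So r6c5=2.
Step 11. [r2c5∈{3}] nothing but 3 survives at r2c5 ⇒ r2c5=3.
Step 12. [r6c3∈{6}] nothing but 6 survives at r6c3. So r6c3=6.
Step 13. [r4c5∈{5}] r4c5 is down to just 5. So r4c5=5.
Step 14. [r2c4∈{4}] r2c4 has the single candidate 4. So r2c4=4.
Step 15. [r5c4∈{5}] r5c4 is down to just 5. So r5c4=5.
Step 16. [r2c1∈{5}] r2c1 has the single candidate 5, so r2c1=5.
Step 17. [r4c3∈{4}] only 4 remains possible at r4c3. So r4c3=4.
Step 18. [r1c1∈{6}] only 6 remains possible at r1c1 ⇒ r1c1=6.
Step 19. [r6c6∈{4}] nothing but 4 survives at r6c6. So r6c6=4.
Step 20. [r3c2∈{3}] r3c2 is down to just 3 ⇒ r3c2=3.
Step 21. [r5c2∈{2}] only 2 remains possible at r5c2, so r5c2=2.

Answer: 6 4 3 2 1 5 / 5 1 2 4 3 6 / 2 3 5 6 4 1 / 1 6 4 3 5 2 / 4 2 1 5 6 3 / 3 5 6 1 2 4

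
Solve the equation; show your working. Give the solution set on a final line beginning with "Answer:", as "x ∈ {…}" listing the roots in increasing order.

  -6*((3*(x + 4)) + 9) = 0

Step 1. [-6*((3*(x + 4)) + 9) = 0] divide by the outer -6. So div: (3*(x + 4)) + 9 = 0.
Step 2. [(3*(x + 4)) + 9 = 0] peel the +9: subtract 9 from each side. So sub: 3*(x + 4) = -9.
Step 3. [3*(x + 4) = -9] divide by the outer 3, so div: x + 4 = -3.
Step 4. [x + 4 = -3] 4 comes off first (subtract 4), so sub: x = -7.

Answer: x ∈ {-7}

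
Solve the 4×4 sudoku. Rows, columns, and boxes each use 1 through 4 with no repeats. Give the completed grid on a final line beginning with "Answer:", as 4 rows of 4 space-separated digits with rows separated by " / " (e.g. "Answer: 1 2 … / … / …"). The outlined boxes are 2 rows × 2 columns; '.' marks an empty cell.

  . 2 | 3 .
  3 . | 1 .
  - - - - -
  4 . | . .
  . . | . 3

Step 1. [r2c4∈{2,4}] across row 2, 2 lands solely at r2c4, so r2c4=2.
Step 2. [r4c2∈{1}] r4c2 is down to just 1 ⇒ r4c2=1.
Step 3. [r4c1∈{2}] r4c1 is down to just 2 ⇒ r4c1=2.
Step 4. [r4c3∈{4}] r4c3 is down to just 4 ⇒ r4c3=4.
Step 5. [r3c2∈{3}] nothing but 3 survives at r3c2. So r3c2=3.
Step 6. [r3c4∈{1}] r3c4 is down to just 1. So r3c4=1.
Step 7. [r2c2∈{4}] r2c2 has the single candidate 4. So r2c2=4.
Step 8. [r1c1∈{1}] only 1 remains possible at r1c1 ⇒ r1c1=1.
Step 9. [r1c4∈{4}] r1c4 is down to just 4. So r1c4=4.
Step 10. [r3c3∈{2}] nothing but 2 survives at r3c3, so r3c3=2.

Answer: 1 2 3 4 / 3 4 1 2 / 4 3 2 1 / 2 1 4 3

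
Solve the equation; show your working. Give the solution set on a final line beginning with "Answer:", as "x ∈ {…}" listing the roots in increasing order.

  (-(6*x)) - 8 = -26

Step 1. [(-(6*x)) - 8 = -26] 8 comes off first (add 8). So sub: -(6*x) = -18.
Step 2. [-(6*x) = -18] leading − — multiply by −1. So neg: 6*x = 18.
Step 3. [6*x = 18] 6 out front; divide by 6. So div: x = 3.

Answer: x ∈ {3}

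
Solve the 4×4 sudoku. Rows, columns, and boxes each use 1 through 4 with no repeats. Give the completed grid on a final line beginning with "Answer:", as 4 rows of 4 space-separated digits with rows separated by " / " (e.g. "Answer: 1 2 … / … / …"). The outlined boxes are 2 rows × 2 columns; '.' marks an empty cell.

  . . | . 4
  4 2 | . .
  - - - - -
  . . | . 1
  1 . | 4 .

Step 1. [r4c2∈{3}] r4c2 has the single candidate 3. So r4c2=3.
Step 2. [r3c3∈{2,3}] r3c3 is the only open cell in row 3 admitting 3. So r3c3=3.
Step 3. [r1c2∈{1}] r1c2 is down to just 1. So r1c2=1.
Step 4. [r4c4∈{2}] r4c4's peers cover all but 2. So r4c4=2.
Step 5. [r3c1∈{2}] r3c1 is down to just 2, so r3c1=2.
Step 6. [r2c4∈{3}] r2c4 has the single candidate 3, so r2c4=3.
Step 7. [r2c3∈{1}] nothing but 1 survives at r2c3. So r2c3=1.
Step 8. [r1c1∈{3}] nothing but 3 survives at r1c1, so r1c1=3.
Step 9. [r3c2∈{4}] nothing but 4 survives at r3c2, so r3c2=4.
Step 10. [r1c3∈{2}] nothing but 2 survives at r1c3, so r1c3=2.

Answer: 3 1 2 4 / 4 2 1 3 / 2 4 3 1 / 1 3 4 2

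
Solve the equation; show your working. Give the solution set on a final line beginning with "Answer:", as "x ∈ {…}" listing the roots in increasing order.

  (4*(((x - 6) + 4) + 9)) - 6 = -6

Step 1. [(4*(((x - 6) + 4) + 9)) - 6 = -6] -6 is outermost — add 6 both sides ⇒ sub: 4*(((x - 6) + 4) + 9) = 0.
Step 2. [4*(((x - 6) + 4) + 9) = 0] divide by the outer 4. So div: ((x - 6) + 4) + 9 = 0.
Step 3. [((x - 6) + 4) + 9 = 0] the outer +9 inverts by subtracting 9 ⇒ sub: (x - 6) + 4 = -9.
Step 4. [(x - 6) + 4 = -9] 4 comes off first (subtract 4) ⇒ sub: x - 6 = -13.
Step 5. [x - 6 = -13] peel the -6: add 6 from each side, so sub: x = -7.

Answer: x ∈ {-7}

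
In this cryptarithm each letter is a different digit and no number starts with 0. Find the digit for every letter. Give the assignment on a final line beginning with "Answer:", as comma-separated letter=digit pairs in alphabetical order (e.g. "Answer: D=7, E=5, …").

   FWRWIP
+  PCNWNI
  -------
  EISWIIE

Step 1. [col 1: P + I ≡ E (mod 10)] no forcing yet in column 1 (carry-in 0); E=1 is free and consistent — try it ⇒ E=1.
Step 2. [col 1: P + I ≡ E (mod 10)] column 1 (P + I ≡ E (mod 10), carry-in 0) doesn't pin I yet; pick I=5 and continue, so I=5.
Step 3. [col 1: P + I ≡ E (mod 10)] in column 1 we have P+I≡E with carry-in 0; given I=5, E=1 and digits 1,5 already taken and all letters distinct, that pins P to 6 ⇒ P=6.
Step 4. [col 2: I + N ≡ I (mod 10)] column 2 reads I+N+carry(1)=I with I=5; with digits 1,5,6 already taken and all letters distinct, the only value for N is 9, so N=9.
Step 5. [col 3: W + W ≡ I (mod 10)] several values work for W in column 3 (W + W ≡ I (mod 10), carry-in 1); try W=2, so W=2.
Step 6. [col 4: R + N ≡ W (mod 10)] column 4 reads R+N+carry(0)=W with N=9, W=2; with digits 1,2,5,6,9 already taken and all letters distinct, the only value for R is 3, so R=3.
Step 7. [col 5: W + C ≡ S (mod 10)] several values work for C in column 5 (W + C ≡ S (mod 10), carry-in 1); try C=7 ⇒ C=7.
Step 8. [col 5: W + C ≡ S (mod 10)] column 5 reads W+C+carry(1)=S with W=2, C=7; with digits 1,2,3,5,6,7,9 already taken and all letters distinct, the only value for S is 0, so S=0.
Step 9. [col 6: F + P ≡ I (mod 10)] in column 6 we have F+P≡I with carry-in 1; given P=6, I=5 and digits 0,1,2,3,5,6,7,9 already taken and all letters distinct, that pins F to 8. So F=8.

Answer: C=7, E=1, F=8, I=5, N=9, P=6, R=3, S=0, W=2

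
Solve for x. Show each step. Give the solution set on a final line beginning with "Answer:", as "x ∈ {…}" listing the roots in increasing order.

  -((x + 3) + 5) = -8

Step 1. [-((x + 3) + 5) = -8] flip signs both sides ⇒ neg: (x + 3) + 5 = 8.
Step 2. [(x + 3) + 5 = 8] 5 comes off first (subtract 5) ⇒ sub: x + 3 = 3.
Step 3. [x + 3 = 3] subtract 3: x sits inside (… + 3) ⇒ sub: x = 0.

Answer: x ∈ {0}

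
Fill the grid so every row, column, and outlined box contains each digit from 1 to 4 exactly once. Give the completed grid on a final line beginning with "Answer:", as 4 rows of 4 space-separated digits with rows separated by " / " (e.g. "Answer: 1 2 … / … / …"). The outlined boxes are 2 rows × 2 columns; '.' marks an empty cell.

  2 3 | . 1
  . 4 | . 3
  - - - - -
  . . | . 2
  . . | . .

Step 1. [r3c2∈{1}] r3c2 is down to just 1, so r3c2=1.
Step 2. [r4c4∈{4}] r4c4 has the single candidate 4 ⇒ r4c4=4.
Step 3. [r4c1∈{3}] r4c1 has the single candidate 3, so r4c1=3.
Step 4. [r4c3∈{1}] only 1 remains possible at r4c3, so r4c3=1.
Step 5. [r2c3∈{2}] r2c3's peers cover all but 2. So r2c3=2.
Step 6. [r2c1∈{1}] r2c1's peers cover all but 1, so r2c1=1.
Step 7. [r3c3∈{3}] nothing but 3 survives at r3c3. So r3c3=3.
Step 8. [r1c3∈{4}] r1c3 is down to just 4 ⇒ r1c3=4.
Step 9. [r4c2∈{2}] r4c2 is down to just 2 ⇒ r4c2=2.
Step 10. [r3c1∈{4}] r3c1 has the single candidate 4 ⇒ r3c1=4.

Answer: 2 3 4 1 / 1 4 2 3 / 4 1 3 2 / 3 2 1 4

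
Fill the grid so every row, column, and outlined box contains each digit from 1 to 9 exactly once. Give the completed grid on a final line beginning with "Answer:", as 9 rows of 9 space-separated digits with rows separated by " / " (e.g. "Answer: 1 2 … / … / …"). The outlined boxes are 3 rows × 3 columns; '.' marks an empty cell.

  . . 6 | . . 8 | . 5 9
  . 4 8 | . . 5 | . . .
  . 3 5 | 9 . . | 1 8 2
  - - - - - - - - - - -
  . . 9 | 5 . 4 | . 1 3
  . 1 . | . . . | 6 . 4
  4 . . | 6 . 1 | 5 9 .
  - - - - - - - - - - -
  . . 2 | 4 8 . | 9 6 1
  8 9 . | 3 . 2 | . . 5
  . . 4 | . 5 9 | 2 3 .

Step 1. [r3c1∈{7}] only 7 remains possible at r3c1, so r3c1=7.
Step 2. [r2c8∈{7}] r2c8 is down to just 7. So r2c8=7.
Step 3. [r1c2∈{2}] r1c2 has the single candidate 2. So r1c2=2.
Step 4. [r6c5∈{2,3,7}] r6c5 is the only open cell in row 6 admitting 2. So r6c5=2.
Step 5. [r4c5∈{7}] r4c5's peers cover all but 7, so r4c5=7.
Step 6. [r6c9∈{7,8}] r6c9 is the only open cell in box 6 admitting 7, so r6c9=7.
Step 7. [r1c1∈{1}] r1c1 has the single candidate 1. So r1c1=1.
Step 8. [r5c6∈{3}] r5c6's peers cover all but 3 ⇒ r5c6=3.
Step 9. [r8c5∈{1,6}] 6 has one home in row 8: r8c5 ⇒ r8c5=6.
Step 10. [r1c7∈{3,4}] 4 has one home in box 3: r1c7. So r1c7=4.
Step 11. [r5c1∈{2,5}] r5c1 is the only open cell in row 5 admitting 5 ⇒ r5c1=5.
Step 12. [r7c6∈{7}] r7c6 is down to just 7 ⇒ r7c6=7.
Step 13. [r9c2∈{6,7}] across row 9, 7 lands solely at r9c2 ⇒ r9c2=7.
Step 14. [r2c5∈{1,3}] in col 5, 1 fits only at r2c5. So r2c5=1.
Step 15. [r4c2∈{6,8}] r4c2 is the only open cell in col 2 admitting 6. So r4c2=6.
Step 16. [r8c3∈{1}] r8c3 is down to just 1, so r8c3=1.
Step 17. [r9c1∈{6}] r9c1 has the single candidate 6. So r9c1=6.
Step 18. [r7c2∈{5}] nothing but 5 survives at r7c2. So r7c2=5.
Step 19. [r4c1∈{2}] r4c1 has the single candidate 2. So r4c1=2.
Step 20. [r2c4∈{2}] r2c4 has the single candidate 2 ⇒ r2c4=2.
Step 21. [r5c3∈{7}] r5c3's peers cover all but 7 ⇒ r5c3=7.
Step 22. [r2c7∈{3}] r2c7's peers cover all but 3, so r2c7=3.
Step 23. [r3c5∈{4}] r3c5's peers cover all but 4 ⇒ r3c5=4.
Step 24. [r7c1∈{3}] nothing but 3 survives at r7c1, so r7c1=3.
Step 25. [r8c8∈{4}] only 4 remains possible at r8c8 ⇒ r8c8=4.
Step 26. [r9c9∈{8}] only 8 remains possible at r9c9. So r9c9=8.
Step 27. [r6c3∈{3}] only 3 remains possible at r6c3 ⇒ r6c3=3.
Step 28. [r4c7∈{8}] r4c7's peers cover all but 8, so r4c7=8.
Step 29. [r2c9∈{6}] r2c9 has the single candidate 6 ⇒ r2c9=6.
Step 30. [r3c6∈{6}] r3c6 is down to just 6 ⇒ r3c6=6.
Step 31. [r5c4∈{8}] nothing but 8 survives at r5c4 ⇒ r5c4=8.
Step 32. [r5c8∈{2}] r5c8's peers cover all but 2, so r5c8=2.
Step 33. [r1c5∈{3}] only 3 remains possible at r1c5. So r1c5=3.
Step 34. [r1c4∈{7}] nothing but 7 survives at r1c4, so r1c4=7.
Step 35. [r9c4∈{1}] r9c4 has the single candidate 1 ⇒ r9c4=1.
Step 36. [r5c5∈{9}] r5c5 is down to just 9, so r5c5=9.
Step 37. [r2c1∈{9}] r2c1 is down to just 9. So r2c1=9.
Step 38. [r8c7∈{7}] only 7 remains possible at r8c7 ⇒ r8c7=7.
Step 39. [r6c2∈{8}] nothing but 8 survives at r6c2. So r6c2=8.

Answer: 1 2 6 7 3 8 4 5 9 / 9 4 8 2 1 5 3 7 6 / 7 3 5 9 4 6 1 8 2 / 2 6 9 5 7 4 8 1 3 / 5 1 7 8 9 3 6 2 4 / 4 8 3 6 2 1 5 9 7 / 3 5 2 4 8 7 9 6 1 / 8 9 1 3 6 2 7 4 5 / 6 7 4 1 5 9 2 3 8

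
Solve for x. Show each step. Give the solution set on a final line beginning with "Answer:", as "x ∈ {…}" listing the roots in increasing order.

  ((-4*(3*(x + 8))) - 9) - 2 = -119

Step 1. [((-4*(3*(x + 8))) - 9) - 2 = -119] the outer -2 inverts by adding 2. So sub: (-4*(3*(x + 8))) - 9 = -117.
Step 2. [(-4*(3*(x + 8))) - 9 = -117] add 9: x sits inside (… - 9). So sub: -4*(3*(x + 8)) = -108.
Step 3. [-4*(3*(x + 8)) = -108] divide by the outer -4, so div: 3*(x + 8) = 27.
Step 4. [3*(x + 8) = 27] leading coefficient 3: divide by 3, so div: x + 8 = 9.
Step 5. [x + 8 = 9] peel the +8: subtract 8 from each side ⇒ sub: x = 1.

Answer: x ∈ {1}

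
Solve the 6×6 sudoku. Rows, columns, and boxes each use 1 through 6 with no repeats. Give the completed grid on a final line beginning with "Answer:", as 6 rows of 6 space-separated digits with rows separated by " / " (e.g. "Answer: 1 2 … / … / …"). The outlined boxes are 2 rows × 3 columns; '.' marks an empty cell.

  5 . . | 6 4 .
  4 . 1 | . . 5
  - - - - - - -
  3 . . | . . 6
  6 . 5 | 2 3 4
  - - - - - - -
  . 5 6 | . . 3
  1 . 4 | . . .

Step 1. [r6c6∈{2}] nothing but 2 survives at r6c6, so r6c6=2.
Step 2. [r1c3∈{2,3}] 3 has one home in col 3: r1c3. So r1c3=3.
Step 3. [r6c4∈{5}] r6c4's peers cover all but 5. So r6c4=5.
Step 4. [r3c4∈{1}] r3c4 is down to just 1 ⇒ r3c4=1.
Step 5. [r1c2∈{2}] r1c2's peers cover all but 2. So r1c2=2.
Step 6. [r2c4∈{3}] r2c4 is down to just 3. So r2c4=3.
Step 7. [r5c5∈{1}] nothing but 1 survives at r5c5 ⇒ r5c5=1.
Step 8. [r4c2∈{1}] nothing but 1 survives at r4c2. So r4c2=1.
Step 9. [r1c6∈{1}] only 1 remains possible at r1c6, so r1c6=1.
Step 10. [r5c4∈{4}] r5c4 has the single candidate 4, so r5c4=4.
Step 11. [r5c1∈{2}] r5c1 is down to just 2. So r5c1=2.
Step 12. [r3c2∈{4}] r3c2 is down to just 4 ⇒ r3c2=4.
Step 13. [r2c2∈{6}] only 6 remains possible at r2c2 ⇒ r2c2=6.
Step 14. [r3c3∈{2}] r3c3's peers cover all but 2 ⇒ r3c3=2.
Step 15. [r6c2∈{3}] r6c2 has the single candidate 3 ⇒ r6c2=3.
Step 16. [r2c5∈{2}] r2c5's peers cover all but 2. So r2c5=2.
Step 17. [r3c5∈{5}] r3c5's peers cover all but 5 ⇒ r3c5=5.
Step 18. [r6c5∈{6}] r6c5's peers cover all but 6. So r6c5=6.

Answer: 5 2 3 6 4 1 / 4 6 1 3 2 5 / 3 4 2 1 5 6 / 6 1 5 2 3 4 / 2 5 6 4 1 3 / 1 3 4 5 6 2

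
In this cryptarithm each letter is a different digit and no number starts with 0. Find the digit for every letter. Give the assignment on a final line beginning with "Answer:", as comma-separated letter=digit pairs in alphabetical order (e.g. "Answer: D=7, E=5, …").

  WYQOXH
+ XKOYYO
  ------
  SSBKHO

Step 1. [col 1: H + O ≡ O (mod 10)] column 1 reads H+O+carry(0)=O with nothing yet; with all letters distinct, none taken yet, the only value for H is 0, so H=0.
Step 2. [col 1: H + O ≡ O (mod 10)] no forcing yet in column 1 (carry-in 0); O=1 is free and consistent — try it ⇒ O=1.
Step 3. [col 2: X + Y ≡ H (mod 10)] X=3 is one option consistent with column 2 (X + Y ≡ H (mod 10), carry-in 0) — take it. So X=3.
Step 4. [col 2: X + Y ≡ H (mod 10)] from column 2 (X=3, H=0, carry-in 0, digits 0,1,3 already taken and all letters distinct): Y must equal 7, so Y=7.
Step 5. [col 3: O + Y ≡ K (mod 10)] column 3: given O=1, Y=7, carry-in 1, and digits 0,1,3,7 already taken and all letters distinct, O+Y≡K (mod 10) forces K=9. So K=9.
Step 6. [col 4: Q + O ≡ B (mod 10)] B=5 is one option consistent with column 4 (Q + O ≡ B (mod 10), carry-in 0) — take it, so B=5.
Step 7. [col 4: Q + O ≡ B (mod 10)] column 4 reads Q+O+carry(0)=B with O=1, B=5; with digits 0,1,3,5,7,9 already taken and all letters distinct, the only value for Q is 4 ⇒ Q=4.
Step 8. [col 5: Y + K ≡ S (mod 10)] from column 5 (Y=7, K=9, carry-in 0, digits 0,1,3,4,5,7,9 already taken and all letters distinct): S must equal 6 ⇒ S=6.
Step 9. [col 6: W + X ≡ S (mod 10)] from column 6 (X=3, S=6, carry-in 1, digits 0,1,3,4,5,6,7,9 already taken and all letters distinct): W must equal 2. So W=2.

Answer: B=5, H=0, K=9, O=1, Q=4, S=6, W=2, X=3, Y=7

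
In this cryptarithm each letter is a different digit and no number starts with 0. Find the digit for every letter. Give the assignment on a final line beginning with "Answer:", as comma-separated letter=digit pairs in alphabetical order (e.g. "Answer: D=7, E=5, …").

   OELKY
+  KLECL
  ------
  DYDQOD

Step 1. [col 1: Y + L ≡ D (mod 10)] column 1 (Y + L ≡ D (mod 10), carry-in 0) doesn't pin L yet; pick L=7 and continue ⇒ L=7.
Step 2. [col 1: Y + L ≡ D (mod 10)] several values work for Y in column 1 (Y + L ≡ D (mod 10), carry-in 0); try Y=4, so Y=4.
Step 3. [col 1: Y + L ≡ D (mod 10)] column 1: given Y=4, L=7, carry-in 0, and digits 4,7 already taken and all letters distinct, Y+L≡D (mod 10) forces D=1, so D=1.
Step 4. [col 2: K + C ≡ O (mod 10)] no forcing yet in column 2 (carry-in 1); K=5 is free and consistent — try it, so K=5.
Step 5. [col 2: K + C ≡ O (mod 10)] several values work for C in column 2 (K + C ≡ O (mod 10), carry-in 1); try C=2 ⇒ C=2.
Step 6. [col 2: K + C ≡ O (mod 10)] from column 2 (K=5, C=2, carry-in 1, digits 1,2,4,5,7 already taken and all letters distinct): O must equal 8 ⇒ O=8.
Step 7. [col 3: L + E ≡ Q (mod 10)] no forcing yet in column 3 (carry-in 0); Q=0 is free and consistent — try it ⇒ Q=0.
Step 8. [col 3: L + E ≡ Q (mod 10)] from column 3 (L=7, Q=0, carry-in 0, digits 0,1,2,4,5,7,8 already taken and all letters distinct): E must equal 3. So E=3.

Answer: C=2, D=1, E=3, K=5, L=7, O=8, Q=0, Y=4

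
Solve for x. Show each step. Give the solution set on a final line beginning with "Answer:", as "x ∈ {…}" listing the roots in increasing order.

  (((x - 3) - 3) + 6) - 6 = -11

Step 1. [(((x - 3) - 3) + 6) - 6 = -11] 6 comes off first (add 6) ⇒ sub: ((x - 3) - 3) + 6 = -5.
Step 2. [((x - 3) - 3) + 6 = -5] subtract 6: x sits inside (… + 6). So sub: (x - 3) - 3 = -11.
Step 3. [(x - 3) - 3 = -11] the outer -3 inverts by adding 3, so sub: x - 3 = -8.
Step 4. [x - 3 = -8] -3 is outermost — add 3 both sides, so sub: x = -5.

Answer: x ∈ {-5}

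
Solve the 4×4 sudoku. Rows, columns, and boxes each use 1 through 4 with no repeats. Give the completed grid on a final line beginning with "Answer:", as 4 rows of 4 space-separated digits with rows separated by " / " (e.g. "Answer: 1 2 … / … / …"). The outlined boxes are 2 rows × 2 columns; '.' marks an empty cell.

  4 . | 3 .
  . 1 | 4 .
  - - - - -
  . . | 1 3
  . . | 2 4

Step 1. [r1c2∈{2}] r1c2 is down to just 2 ⇒ r1c2=2.
Step 2. [r2c1∈{3}] r2c1 has the single candidate 3. So r2c1=3.
Step 3. [r1c4∈{1}] nothing but 1 survives at r1c4 ⇒ r1c4=1.
Step 4. [r4c1∈{1}] r4c1's peers cover all but 1. So r4c1=1.
Step 5. [r4c2∈{3}] r4c2's peers cover all but 3. So r4c2=3.
Step 6. [r2c4∈{2}] r2c4 has the single candidate 2, so r2c4=2.
Step 7. [r3c1∈{2}] only 2 remains possible at r3c1 ⇒ r3c1=2.
Step 8. [r3c2∈{4}] r3c2's peers cover all but 4. So r3c2=4.

Answer: 4 2 3 1 / 3 1 4 2 / 2 4 1 3 / 1 3 2 4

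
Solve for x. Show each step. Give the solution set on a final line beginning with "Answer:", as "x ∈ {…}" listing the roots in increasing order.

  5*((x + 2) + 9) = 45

Step 1. [5*((x + 2) + 9) = 45] LHS = 5·(…); ÷5 both sides, so div: (x + 2) + 9 = 9.
Step 2. [(x + 2) + 9 = 9] peel the +9: subtract 9 from each side, so sub: x + 2 = 0.
Step 3. [x + 2 = 0] 2 comes off first (subtract 2) ⇒ sub: x = -2.

Answer: x ∈ {-2}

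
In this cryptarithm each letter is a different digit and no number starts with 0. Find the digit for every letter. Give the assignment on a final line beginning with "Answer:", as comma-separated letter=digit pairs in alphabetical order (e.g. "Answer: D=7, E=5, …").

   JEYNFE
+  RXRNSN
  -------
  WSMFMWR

Step 1. [col 1: E + N ≡ R (mod 10)] several values work for N in column 1 (E + N ≡ R (mod 10), carry-in 0); try N=6, so N=6.
Step 2. [col 1: E + N ≡ R (mod 10)] no forcing yet in column 1 (carry-in 0); R=8 is free and consistent — try it, so R=8.
Step 3. [W] W is the leading digit of a 7-digit sum of two 6-digit numbers; the final carry is exactly 1. So W=1.
Step 4. [col 1: E + N ≡ R (mod 10)] in column 1 we have E+N≡R with carry-in 0; given N=6, R=8 and digits 1,6,8 already taken and all letters distinct, that pins E to 2, so E=2.
Step 5. [col 2: F + S ≡ W (mod 10)] no forcing yet in column 2 (carry-in 0); S=7 is free and consistent — try it. So S=7.
Step 6. [col 2: F + S ≡ W (mod 10)] in column 2 we have F+S≡W with carry-in 0; given S=7, W=1 and digits 1,2,6,7,8 already taken and all letters distinct, that pins F to 4. So F=4.
Step 7. [col 3: N + N ≡ M (mod 10)] column 3 reads N+N+carry(1)=M with N=6; with digits 1,2,4,6,7,8 already taken and all letters distinct, the only value for M is 3, so M=3.
Step 8. [col 4: Y + R ≡ F (mod 10)] column 4: given R=8, F=4, carry-in 1, and digits 1,2,3,4,6,7,8 already taken and all letters distinct, Y+R≡F (mod 10) forces Y=5 ⇒ Y=5.
Step 9. [col 5: E + X ≡ M (mod 10)] column 5: given E=2, M=3, carry-in 1, and digits 1,2,3,4,5,6,7,8 already taken and all letters distinct, E+X≡M (mod 10) forces X=0, so X=0.
Step 10. [col 6: J + R ≡ S (mod 10)] in column 6 we have J+R≡S with carry-in 0; given R=8, S=7 and digits 0,1,2,3,4,5,6,7,8 already taken and all letters distinct, that pins J to 9. So J=9.

Answer: E=2, F=4, J=9, M=3, N=6, R=8, S=7, W=1, X=0, Y=5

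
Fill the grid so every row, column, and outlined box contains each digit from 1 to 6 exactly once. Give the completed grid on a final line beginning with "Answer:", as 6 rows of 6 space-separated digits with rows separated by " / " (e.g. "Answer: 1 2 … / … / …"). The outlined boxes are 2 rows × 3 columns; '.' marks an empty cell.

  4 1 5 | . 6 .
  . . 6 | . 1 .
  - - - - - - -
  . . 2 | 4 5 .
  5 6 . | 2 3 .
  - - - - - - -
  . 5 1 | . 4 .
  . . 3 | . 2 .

Step 1. [r1c4∈{3}] nothing but 3 survives at r1c4. So r1c4=3.
Step 2. [r5c4∈{6}] r5c4 is down to just 6, so r5c4=6.
Step 3. [r2c2∈{2,3}] r2c2 is the only open cell in col 2 admitting 2. So r2c2=2.
Step 4. [r3c1∈{1,3}] across col 1, 1 lands solely at r3c1, so r3c1=1.
Step 5. [r6c4∈{1,5}] 1 has one home in col 4: r6c4, so r6c4=1.
Step 6. [r2c4∈{5}] r2c4 is down to just 5 ⇒ r2c4=5.
Step 7. [r1c6∈{2}] nothing but 2 survives at r1c6. So r1c6=2.
Step 8. [r6c1∈{6}] r6c1 is down to just 6, so r6c1=6.
Step 9. [r3c6∈{6}] r3c6 has the single candidate 6 ⇒ r3c6=6.
Step 10. [r4c3∈{4}] r4c3's peers cover all but 4, so r4c3=4.
Step 11. [r6c2∈{4}] nothing but 4 survives at r6c2 ⇒ r6c2=4.
Step 12. [r4c6∈{1}] r4c6 is down to just 1, so r4c6=1.
Step 13. [r2c1∈{3}] nothing but 3 survives at r2c1. So r2c1=3.
Step 14. [r6c6∈{5}] nothing but 5 survives at r6c6, so r6c6=5.
Step 15. [r2c6∈{4}] only 4 remains possible at r2c6. So r2c6=4.
Step 16. [r5c6∈{3}] nothing but 3 survives at r5c6, so r5c6=3.
Step 17. [r5c1∈{2}] r5c1 has the single candidate 2, so r5c1=2.
Step 18. [r3c2∈{3}] r3c2 is down to just 3 ⇒ r3c2=3.

Answer: 4 1 5 3 6 2 / 3 2 6 5 1 4 / 1 3 2 4 5 6 / 5 6 4 2 3 1 / 2 5 1 6 4 3 / 6 4 3 1 2 5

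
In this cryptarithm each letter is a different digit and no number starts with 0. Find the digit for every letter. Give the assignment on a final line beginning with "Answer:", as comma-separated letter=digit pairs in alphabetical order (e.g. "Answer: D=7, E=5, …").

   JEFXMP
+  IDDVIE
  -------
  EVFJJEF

Step 1. [col 1: P + E ≡ F (mod 10)] F=8 is one option consistent with column 1 (P + E ≡ F (mod 10), carry-in 0) — take it, so F=8.
Step 2. [col 1: P + E ≡ F (mod 10)] several values work for E in column 1 (P + E ≡ F (mod 10), carry-in 0); try E=1, so E=1.
Step 3. [col 1: P + E ≡ F (mod 10)] in column 1 we have P+E≡F with carry-in 0; given E=1, F=8 and digits 1,8 already taken and all letters distinct, that pins P to 7 ⇒ P=7.
Step 4. [col 2: M + I ≡ E (mod 10)] no forcing yet in column 2 (carry-in 0); M=2 is free and consistent — try it ⇒ M=2.
Step 5. [col 2: M + I ≡ E (mod 10)] column 2 reads M+I+carry(0)=E with M=2, E=1; with digits 1,2,7,8 already taken and all letters distinct, the only value for I is 9 ⇒ I=9.
Step 6. [col 3: X + V ≡ J (mod 10)] column 3 (X + V ≡ J (mod 10), carry-in 1) doesn't pin X yet; pick X=0 and continue, so X=0.
Step 7. [col 3: X + V ≡ J (mod 10)] column 3 (X + V ≡ J (mod 10), carry-in 1) doesn't pin V yet; pick V=3 and continue, so V=3.
Step 8. [col 3: X + V ≡ J (mod 10)] column 3 reads X+V+carry(1)=J with X=0, V=3; with digits 0,1,2,3,7,8,9 already taken and all letters distinct, the only value for J is 4, so J=4.
Step 9. [col 4: F + D ≡ J (mod 10)] from column 4 (F=8, J=4, carry-in 0, digits 0,1,2,3,4,7,8,9 already taken and all letters distinct): D must equal 6 ⇒ D=6.

Answer: D=6, E=1, F=8, I=9, J=4, M=2, P=7, V=3, X=0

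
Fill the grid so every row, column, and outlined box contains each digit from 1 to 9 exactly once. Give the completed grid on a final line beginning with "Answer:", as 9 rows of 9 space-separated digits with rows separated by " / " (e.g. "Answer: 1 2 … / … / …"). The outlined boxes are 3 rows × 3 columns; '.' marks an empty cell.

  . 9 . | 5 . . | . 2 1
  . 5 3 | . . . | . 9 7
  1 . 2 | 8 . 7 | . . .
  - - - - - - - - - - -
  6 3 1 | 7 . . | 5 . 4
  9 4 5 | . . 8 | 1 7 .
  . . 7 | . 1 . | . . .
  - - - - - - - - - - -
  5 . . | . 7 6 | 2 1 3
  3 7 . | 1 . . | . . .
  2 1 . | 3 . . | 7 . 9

Step 1. [r6c1∈{8}] r6c1 has the single candidate 8 ⇒ r6c1=8.
Step 2. [r8c9∈{5,6,8}] 8 has one home in col 9: r8c9. So r8c9=8.
Step 3. [r2c1∈{4}] r2c1 is down to just 4 ⇒ r2c1=4.
Step 4. [r6c6∈{2,3,4,5,9}] r6c6 is the only open cell in row 6 admitting 5 ⇒ r6c6=5.
Step 5. [r9c6∈{4}] r9c6 is down to just 4 ⇒ r9c6=4.
Step 6. [r3c5∈{3,4,6,9}] row 3 places 9 nowhere but r3c5 ⇒ r3c5=9.
Step 7. [r4c5∈{2}] r4c5's peers cover all but 2. So r4c5=2.
Step 8. [r5c4∈{6}] r5c4 is down to just 6 ⇒ r5c4=6.
Step 9. [r3c2∈{6}] r3c2 has the single candidate 6 ⇒ r3c2=6.
Step 10. [r1c3∈{8}] only 8 remains possible at r1c3. So r1c3=8.
Step 11. [r6c7∈{3,6,9}] in col 7, 9 fits only at r6c7 ⇒ r6c7=9.
Step 12. [r1c5∈{3,4,6}] r1c5 is the only open cell in col 5 admitting 4. So r1c5=4.
Step 13. [r1c7∈{3,6}] row 1 places 6 nowhere but r1c7. So r1c7=6.
Step 14. [r8c7∈{4}] nothing but 4 survives at r8c7. So r8c7=4.
Step 15. [r8c5∈{5}] r8c5's peers cover all but 5 ⇒ r8c5=5.
Step 16. [r8c8∈{6}] r8c8 is down to just 6, so r8c8=6.
Step 17. [r7c4∈{9}] r7c4 has the single candidate 9 ⇒ r7c4=9.
Step 18. [r3c8∈{3,4,5}] 4 has one home in row 3: r3c8. So r3c8=4.
Step 19. [r5c9∈{2}] r5c9 has the single candidate 2 ⇒ r5c9=2.
Step 20. [r2c4∈{2}] r2c4 is down to just 2 ⇒ r2c4=2.
Step 21. [r5c5∈{3}] r5c5 is down to just 3, so r5c5=3.
Step 22. [r9c3∈{6}] r9c3 is down to just 6. So r9c3=6.
Step 23. [r2c6∈{1}] r2c6's peers cover all but 1 ⇒ r2c6=1.
Step 24. [r1c6∈{3}] r1c6 is down to just 3 ⇒ r1c6=3.
Step 25. [r6c9∈{6}] r6c9 has the single candidate 6, so r6c9=6.
Step 26. [r6c2∈{2}] nothing but 2 survives at r6c2 ⇒ r6c2=2.
Step 27. [r3c7∈{3}] only 3 remains possible at r3c7, so r3c7=3.
Step 28. [r9c5∈{8}] r9c5 is down to just 8, so r9c5=8.
Step 29. [r4c6∈{9}] r4c6 has the single candidate 9, so r4c6=9.
Step 30. [r1c1∈{7}] r1c1 has the single candidate 7, so r1c1=7.
Step 31. [r9c8∈{5}] nothing but 5 survives at r9c8 ⇒ r9c8=5.
Step 32. [r7c3∈{4}] r7c3 has the single candidate 4 ⇒ r7c3=4.
Step 33. [r8c6∈{2}] r8c6 is down to just 2, so r8c6=2.
Step 34. [r2c7∈{8}] nothing but 8 survives at r2c7, so r2c7=8.
Step 35. [r8c3∈{9}] only 9 remains possible at r8c3, so r8c3=9.
Step 36. [r4c8∈{8}] only 8 remains possible at r4c8. So r4c8=8.
Step 37. [r3c9∈{5}] r3c9 has the single candidate 5. So r3c9=5.
Step 38. [r2c5∈{6}] r2c5 is down to just 6 ⇒ r2c5=6.
Step 39. [r6c8∈{3}] r6c8 is down to just 3 ⇒ r6c8=3.
Step 40. [r6c4∈{4}] nothing but 4 survives at r6c4 ⇒ r6c4=4.
Step 41. [r7c2∈{8}] nothing but 8 survives at r7c2. So r7c2=8.

Answer: 7 9 8 5 4 3 6 2 1 / 4 5 3 2 6 1 8 9 7 / 1 6 2 8 9 7 3 4 5 / 6 3 1 7 2 9 5 8 4 / 9 4 5 6 3 8 1 7 2 / 8 2 7 4 1 5 9 3 6 / 5 8 4 9 7 6 2 1 3 / 3 7 9 1 5 2 4 6 8 / 2 1 6 3 8 4 7 5 9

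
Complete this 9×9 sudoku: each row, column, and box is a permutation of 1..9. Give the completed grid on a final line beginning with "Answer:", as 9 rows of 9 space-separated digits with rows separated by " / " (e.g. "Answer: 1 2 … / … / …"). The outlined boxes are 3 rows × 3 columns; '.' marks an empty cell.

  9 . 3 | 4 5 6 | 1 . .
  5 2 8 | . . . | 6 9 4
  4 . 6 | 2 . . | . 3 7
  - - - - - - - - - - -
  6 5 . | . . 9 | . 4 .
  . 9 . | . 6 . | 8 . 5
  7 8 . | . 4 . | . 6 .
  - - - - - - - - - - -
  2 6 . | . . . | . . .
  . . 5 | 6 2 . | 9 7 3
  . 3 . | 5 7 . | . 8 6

Step 1. [r7c9∈{1}] r7c9 is down to just 1, so r7c9=1.
Step 2. [r4c9∈{2}] nothing but 2 survives at r4c9 ⇒ r4c9=2.
Step 3. [r4c3∈{1}] only 1 remains possible at r4c3, so r4c3=1.
Step 4. [r7c4∈{3,8,9}] in col 4, 9 fits only at r7c4 ⇒ r7c4=9.
Step 5. [r8c2∈{1,4}] in col 2, 4 fits only at r8c2, so r8c2=4.
Step 6. [r6c6∈{1,2,3,5}] r6c6 is the only open cell in row 6 admitting 5 ⇒ r6c6=5.
Step 7. [r6c4∈{1,3}] row 6 places 1 nowhere but r6c4 ⇒ r6c4=1.
Step 8. [r5c6∈{2,3,7}] across col 6, 2 lands solely at r5c6, so r5c6=2.
Step 9. [r2c6∈{1,3,7}] across col 6, 7 lands solely at r2c6, so r2c6=7.
Step 10. [r2c5∈{1,3}] across row 2, 1 lands solely at r2c5. So r2c5=1.
Step 11. [r7c6∈{3,4,8}] across col 6, 3 lands solely at r7c6. So r7c6=3.
Step 12. [r4c5∈{3,8}] across col 5, 3 lands solely at r4c5. So r4c5=3.
Step 13. [r3c6∈{8}] r3c6's peers cover all but 8 ⇒ r3c6=8.
Step 14. [r8c6∈{1}] r8c6 is down to just 1 ⇒ r8c6=1.
Step 15. [r7c7∈{4,5}] row 7 places 4 nowhere but r7c7 ⇒ r7c7=4.
Step 16. [r4c7∈{7}] r4c7's peers cover all but 7 ⇒ r4c7=7.
Step 17. [r4c4∈{8}] nothing but 8 survives at r4c4. So r4c4=8.
Step 18. [r2c4∈{3}] r2c4 has the single candidate 3 ⇒ r2c4=3.
Step 19. [r7c5∈{8}] r7c5 is down to just 8 ⇒ r7c5=8.
Step 20. [r7c3∈{7}] r7c3 has the single candidate 7, so r7c3=7.
Step 21. [r3c7∈{5}] only 5 remains possible at r3c7 ⇒ r3c7=5.
Step 22. [r1c9∈{8}] nothing but 8 survives at r1c9, so r1c9=8.
Step 23. [r9c6∈{4}] r9c6's peers cover all but 4. So r9c6=4.
Step 24. [r6c3∈{2}] only 2 remains possible at r6c3 ⇒ r6c3=2.
Step 25. [r6c9∈{9}] only 9 remains possible at r6c9. So r6c9=9.
Step 26. [r3c2∈{1}] r3c2 has the single candidate 1. So r3c2=1.
Step 27. [r3c5∈{9}] nothing but 9 survives at r3c5, so r3c5=9.
Step 28. [r6c7∈{3}] only 3 remains possible at r6c7. So r6c7=3.
Step 29. [r8c1∈{8}] only 8 remains possible at r8c1 ⇒ r8c1=8.
Step 30. [r5c4∈{7}] r5c4 is down to just 7. So r5c4=7.
Step 31. [r1c2∈{7}] nothing but 7 survives at r1c2 ⇒ r1c2=7.
Step 32. [r9c3∈{9}] r9c3 is down to just 9. So r9c3=9.
Step 33. [r1c8∈{2}] r1c8's peers cover all but 2 ⇒ r1c8=2.
Step 34. [r5c3∈{4}] r5c3's peers cover all but 4 ⇒ r5c3=4.
Step 35. [r5c8∈{1}] r5c8's peers cover all but 1 ⇒ r5c8=1.
Step 36. [r9c1∈{1}] nothing but 1 survives at r9c1 ⇒ r9c1=1.
Step 37. [r9c7∈{2}] r9c7 is down to just 2. So r9c7=2.
Step 38. [r7c8∈{5}] r7c8 is down to just 5, so r7c8=5.
Step 39. [r5c1∈{3}] r5c1 is down to just 3. So r5c1=3.

Answer: 9 7 3 4 5 6 1 2 8 / 5 2 8 3 1 7 6 9 4 / 4 1 6 2 9 8 5 3 7 / 6 5 1 8 3 9 7 4 2 / 3 9 4 7 6 2 8 1 5 / 7 8 2 1 4 5 3 6 9 / 2 6 7 9 8 3 4 5 1 / 8 4 5 6 2 1 9 7 3 / 1 3 9 5 7 4 2 8 6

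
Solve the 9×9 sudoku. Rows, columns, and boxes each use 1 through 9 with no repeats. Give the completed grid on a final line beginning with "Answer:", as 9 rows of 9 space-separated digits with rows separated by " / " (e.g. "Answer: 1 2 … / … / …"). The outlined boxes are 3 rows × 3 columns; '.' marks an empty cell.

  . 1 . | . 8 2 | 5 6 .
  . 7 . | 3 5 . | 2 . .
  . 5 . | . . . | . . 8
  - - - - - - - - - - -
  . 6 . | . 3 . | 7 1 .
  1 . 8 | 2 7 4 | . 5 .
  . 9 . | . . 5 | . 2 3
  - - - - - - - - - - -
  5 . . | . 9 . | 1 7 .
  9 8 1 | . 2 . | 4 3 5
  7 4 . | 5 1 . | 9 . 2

Step 1. [r6c1∈{4}] r6c1 has the single candidate 4. So r6c1=4.
Step 2. [r3c5∈{4,6}] col 5 places 4 nowhere but r3c5. So r3c5=4.
Step 3. [r3c8∈{9}] r3c8 has the single candidate 9 ⇒ r3c8=9.
Step 4. [r7c9∈{6}] r7c9 has the single candidate 6 ⇒ r7c9=6.
Step 5. [r9c3∈{3,6}] r9c3 is the only open cell in box 7 admitting 6, so r9c3=6.
Step 6. [r2c8∈{4}] only 4 remains possible at r2c8 ⇒ r2c8=4.
Step 7. [r6c4∈{1,6,8}] in row 6, 1 fits only at r6c4. So r6c4=1.
Step 8. [r1c1∈{3}] nothing but 3 survives at r1c1 ⇒ r1c1=3.
Step 9. [r3c3∈{2}] r3c3 is down to just 2. So r3c3=2.
Step 10. [r3c6∈{1,6,7}] r3c6 is the only open cell in row 3 admitting 1. So r3c6=1.
Step 11. [r3c4∈{6,7}] r3c4 is the only open cell in row 3 admitting 7 ⇒ r3c4=7.
Step 12. [r2c6∈{6,9}] in box 2, 6 fits only at r2c6 ⇒ r2c6=6.
Step 13. [r4c6∈{8,9}] 9 has one home in col 6: r4c6. So r4c6=9.
Step 14. [r9c6∈{3,8}] r9c6 is the only open cell in row 9 admitting 3 ⇒ r9c6=3.
Step 15. [r5c2∈{3}] r5c2 has the single candidate 3 ⇒ r5c2=3.
Step 16. [r1c4∈{9}] r1c4 is down to just 9, so r1c4=9.
Step 17. [r5c7∈{6}] only 6 remains possible at r5c7, so r5c7=6.
Step 18. [r7c4∈{4,8}] 4 has one home in row 7: r7c4, so r7c4=4.
Step 19. [r4c9∈{4}] r4c9 is down to just 4 ⇒ r4c9=4.
Step 20. [r8c6∈{7}] r8c6 has the single candidate 7 ⇒ r8c6=7.
Step 21. [r3c1∈{6}] r3c1 is down to just 6 ⇒ r3c1=6.
Step 22. [r6c7∈{8}] r6c7 has the single candidate 8, so r6c7=8.
Step 23. [r2c9∈{1}] r2c9's peers cover all but 1, so r2c9=1.
Step 24. [r9c8∈{8}] nothing but 8 survives at r9c8. So r9c8=8.
Step 25. [r6c3∈{7}] only 7 remains possible at r6c3 ⇒ r6c3=7.
Step 26. [r4c1∈{2}] only 2 remains possible at r4c1. So r4c1=2.
Step 27. [r1c3∈{4}] only 4 remains possible at r1c3, so r1c3=4.
Step 28. [r8c4∈{6}] r8c4's peers cover all but 6. So r8c4=6.
Step 29. [r2c1∈{8}] r2c1 has the single candidate 8, so r2c1=8.
Step 30. [r7c3∈{3}] r7c3 is down to just 3, so r7c3=3.
Step 31. [r2c3∈{9}] r2c3 is down to just 9. So r2c3=9.
Step 32. [r4c4∈{8}] nothing but 8 survives at r4c4. So r4c4=8.
Step 33. [r4c3∈{5}] only 5 remains possible at r4c3, so r4c3=5.
Step 34. [r6c5∈{6}] r6c5 is down to just 6 ⇒ r6c5=6.
Step 35. [r7c2∈{2}] only 2 remains possible at r7c2, so r7c2=2.
Step 36. [r5c9∈{9}] r5c9 has the single candidate 9 ⇒ r5c9=9.
Step 37. [r3c7∈{3}] only 3 remains possible at r3c7, so r3c7=3.
Step 38. [r7c6∈{8}] nothing but 8 survives at r7c6, so r7c6=8.
Step 39. [r1c9∈{7}] r1c9 has the single candidate 7. So r1c9=7.

Answer: 3 1 4 9 8 2 5 6 7 / 8 7 9 3 5 6 2 4 1 / 6 5 2 7 4 1 3 9 8 / 2 6 5 8 3 9 7 1 4 / 1 3 8 2 7 4 6 5 9 / 4 9 7 1 6 5 8 2 3 / 5 2 3 4 9 8 1 7 6 / 9 8 1 6 2 7 4 3 5 / 7 4 6 5 1 3 9 8 2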